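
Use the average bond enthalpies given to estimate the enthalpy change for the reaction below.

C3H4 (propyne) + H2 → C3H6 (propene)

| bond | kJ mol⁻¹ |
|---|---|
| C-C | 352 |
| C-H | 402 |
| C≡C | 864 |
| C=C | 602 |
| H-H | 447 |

Bonds broken (reactants):
  C≡C: 1 × 864 = 864
  C-C: 1 × 352 = 352
  C-H: 4 × 402 = 1608
  H-H: 1 × 447 = 447
  Σ(broken) = 3271 kJ
Bonds formed (products):
  C-C: 1 × 352 = 352
  C-H: 6 × 402 = 2412
  C=C: 1 × 602 = 602
  Σ(formed) = 3366 kJ
ΔH = Σ(broken) − Σ(formed) = 3271 − 3366 = −95 kJ

ΔH ≈ −95 kJ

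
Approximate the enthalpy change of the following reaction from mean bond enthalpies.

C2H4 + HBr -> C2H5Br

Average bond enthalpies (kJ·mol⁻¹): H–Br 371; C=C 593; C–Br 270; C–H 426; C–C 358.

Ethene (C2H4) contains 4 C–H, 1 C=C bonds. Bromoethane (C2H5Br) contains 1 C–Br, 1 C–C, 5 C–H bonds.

Bonds broken (reactants):
  C–H: 4 × 426 = 1704
  C=C: 1 × 593 = 593
  H–Br: 1 × 371 = 371
  Σ(broken) = 2668 kJ
Bonds formed (products):
  C–Br: 1 × 270 = 270
  C–C: 1 × 358 = 358
  C–H: 5 × 426 = 2130
  Σ(formed) = 2758 kJ
ΔH = Σ(broken) − Σ(formed) = 2668 − 2758 = −90 kJ

ΔH ≈ −90 kJ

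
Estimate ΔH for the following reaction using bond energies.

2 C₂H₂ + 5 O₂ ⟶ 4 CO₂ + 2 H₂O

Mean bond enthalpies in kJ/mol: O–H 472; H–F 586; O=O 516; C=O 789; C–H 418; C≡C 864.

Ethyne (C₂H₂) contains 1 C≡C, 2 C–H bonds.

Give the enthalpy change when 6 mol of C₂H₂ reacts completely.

Bonds broken (reactants):
  C≡C: 2 × 864 = 1728
  C–H: 4 × 418 = 1672
  O=O: 5 × 516 = 2580
  Σ(broken) = 5980 kJ
Bonds formed (products):
  C=O: 8 × 789 = 6312
  O–H: 4 × 472 = 1888
  Σ(formed) = 8200 kJ
ΔH = Σ(broken) − Σ(formed) = 5980 − 8200 = −2220 kJ
For 3× the reaction as written: 3 × (−2220) = −6660 kJ

ΔH = −6660 kJ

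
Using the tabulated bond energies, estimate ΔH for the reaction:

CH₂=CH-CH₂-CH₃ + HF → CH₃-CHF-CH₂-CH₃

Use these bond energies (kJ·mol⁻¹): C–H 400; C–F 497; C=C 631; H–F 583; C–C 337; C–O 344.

Bonds broken (reactants):
  C–C: 2 × 337 = 674
  C–H: 8 × 400 = 3200
  C=C: 1 × 631 = 631
  H–F: 1 × 583 = 583
  Σ(broken) = 5088 kJ
Bonds formed (products):
  C–C: 3 × 337 = 1011
  C–F: 1 × 497 = 497
  C–H: 9 × 400 = 3600
  Σ(formed) = 5108 kJ
ΔH = Σ(broken) − Σ(formed) = 5088 − 5108 = −20 kJ

ΔH ≈ −20 kJ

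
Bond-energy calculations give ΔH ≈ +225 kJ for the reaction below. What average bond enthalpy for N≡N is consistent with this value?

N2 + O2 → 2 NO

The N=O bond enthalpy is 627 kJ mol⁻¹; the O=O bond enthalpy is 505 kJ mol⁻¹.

D(N≡N) ≈ 974 kJ/mol

Let D be the N≡N bond energy.
Σ(broken) = 1×D + 1×505 = 505 + D
Σ(formed) = 2×627 = 1254
ΔH = Σ(broken) − Σ(formed) = (505 + D) − (1254) = −749 + D
Setting this equal to +225 kJ gives D = 974 kJ/mol.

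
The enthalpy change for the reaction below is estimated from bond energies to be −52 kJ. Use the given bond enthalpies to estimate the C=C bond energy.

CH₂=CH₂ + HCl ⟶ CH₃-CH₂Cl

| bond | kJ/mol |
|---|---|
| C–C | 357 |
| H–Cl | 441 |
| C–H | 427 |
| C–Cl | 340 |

D(C=C) ≈ 631 kJ/mol

Let D be the C=C bond energy.
Σ(broken) = 4×427 + 1×D + 1×441 = 2149 + D
Σ(formed) = 1×357 + 1×340 + 5×427 = 2832
ΔH = Σ(broken) − Σ(formed) = (2149 + D) − (2832) = −683 + D
Setting this equal to −52 kJ gives D = 631 kJ/mol.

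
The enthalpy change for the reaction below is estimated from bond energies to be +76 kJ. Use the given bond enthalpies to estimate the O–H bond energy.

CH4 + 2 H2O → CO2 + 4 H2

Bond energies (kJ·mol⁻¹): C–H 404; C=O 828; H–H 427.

D(O–H) ≈ 456 kJ/mol

Let D be the O–H bond energy.
Σ(broken) = 4×404 + 4×D = 1616 + 4D
Σ(formed) = 2×828 + 4×427 = 3364
ΔH = Σ(broken) − Σ(formed) = (1616 + 4D) − (3364) = −1748 + 4D
Setting this equal to +76 kJ gives 4D = 1824, so D = 456 kJ/mol.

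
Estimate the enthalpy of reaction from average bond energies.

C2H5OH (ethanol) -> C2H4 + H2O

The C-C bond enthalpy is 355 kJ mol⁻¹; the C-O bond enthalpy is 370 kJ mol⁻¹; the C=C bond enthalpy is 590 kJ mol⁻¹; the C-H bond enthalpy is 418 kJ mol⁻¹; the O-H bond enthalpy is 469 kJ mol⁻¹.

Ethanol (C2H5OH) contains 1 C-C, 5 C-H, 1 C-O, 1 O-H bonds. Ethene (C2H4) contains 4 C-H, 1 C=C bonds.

Bonds broken (reactants):
  C-C: 1 × 355 = 355
  C-H: 5 × 418 = 2090
  C-O: 1 × 370 = 370
  O-H: 1 × 469 = 469
  Σ(broken) = 3284 kJ
Bonds formed (products):
  C-H: 4 × 418 = 1672
  C=C: 1 × 590 = 590
  O-H: 2 × 469 = 938
  Σ(formed) = 3200 kJ
ΔH = Σ(broken) − Σ(formed) = 3284 − 3200 = +84 kJ

ΔH ≈ +84 kJ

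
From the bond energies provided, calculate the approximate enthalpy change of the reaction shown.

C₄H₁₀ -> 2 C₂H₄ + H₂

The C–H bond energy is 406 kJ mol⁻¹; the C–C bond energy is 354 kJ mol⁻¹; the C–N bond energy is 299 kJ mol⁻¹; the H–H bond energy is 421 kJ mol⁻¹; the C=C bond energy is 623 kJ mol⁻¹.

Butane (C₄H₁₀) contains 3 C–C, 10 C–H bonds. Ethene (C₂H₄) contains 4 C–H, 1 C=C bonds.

Bonds broken (reactants):
  C–C: 3 × 354 = 1062
  C–H: 10 × 406 = 4060
  Σ(broken) = 5122 kJ
Bonds formed (products):
  C–H: 8 × 406 = 3248
  C=C: 2 × 623 = 1246
  H–H: 1 × 421 = 421
  Σ(formed) = 4915 kJ
ΔH = Σ(broken) − Σ(formed) = 5122 − 4915 = +207 kJ

ΔH ≈ +207 kJ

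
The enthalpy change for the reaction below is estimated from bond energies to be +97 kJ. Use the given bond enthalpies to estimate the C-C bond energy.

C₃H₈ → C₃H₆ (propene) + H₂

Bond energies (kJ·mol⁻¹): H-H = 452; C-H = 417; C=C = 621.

D(C-C) ≈ 336 kJ/mol

Let D be the C-C bond energy.
Σ(broken) = 2×D + 8×417 = 3336 + 2D
Σ(formed) = 1×D + 6×417 + 1×621 + 1×452 = 3575 + D
ΔH = Σ(broken) − Σ(formed) = (3336 + 2D) − (3575 + D) = −239 + D
Setting this equal to +97 kJ gives D = 336 kJ/mol.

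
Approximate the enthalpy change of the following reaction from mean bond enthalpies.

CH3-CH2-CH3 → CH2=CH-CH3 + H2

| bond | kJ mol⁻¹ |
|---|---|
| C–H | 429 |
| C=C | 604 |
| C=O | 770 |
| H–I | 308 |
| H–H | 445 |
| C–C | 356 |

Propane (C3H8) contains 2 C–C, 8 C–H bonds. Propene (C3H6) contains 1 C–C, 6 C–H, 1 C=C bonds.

ΔH ≈ +165 kJ

Bonds broken (reactants):
  C–C: 2 × 356 = 712
  C–H: 8 × 429 = 3432
  Σ(broken) = 4144 kJ
Bonds formed (products):
  C–C: 1 × 356 = 356
  C–H: 6 × 429 = 2574
  C=C: 1 × 604 = 604
  H–H: 1 × 445 = 445
  Σ(formed) = 3979 kJ
ΔH = Σ(broken) − Σ(formed) = 4144 − 3979 = +165 kJ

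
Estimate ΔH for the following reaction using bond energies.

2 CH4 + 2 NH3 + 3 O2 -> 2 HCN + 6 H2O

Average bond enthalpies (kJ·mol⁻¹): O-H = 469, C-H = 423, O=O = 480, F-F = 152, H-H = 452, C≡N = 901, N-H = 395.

Bonds broken (reactants):
  C-H: 8 × 423 = 3384
  N-H: 6 × 395 = 2370
  O=O: 3 × 480 = 1440
  Σ(broken) = 7194 kJ
Bonds formed (products):
  C≡N: 2 × 901 = 1802
  C-H: 2 × 423 = 846
  O-H: 12 × 469 = 5628
  Σ(formed) = 8276 kJ
ΔH = Σ(broken) − Σ(formed) = 7194 − 8276 = −1082 kJ

ΔH ≈ −1082 kJ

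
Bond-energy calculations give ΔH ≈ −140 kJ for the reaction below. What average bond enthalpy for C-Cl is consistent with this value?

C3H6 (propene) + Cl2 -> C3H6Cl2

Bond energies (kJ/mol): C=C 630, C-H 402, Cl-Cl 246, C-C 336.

Let D be the C-Cl bond energy.
Σ(broken) = 1×336 + 6×402 + 1×630 + 1×246 = 3624
Σ(formed) = 2×336 + 2×D + 6×402 = 3084 + 2D
ΔH = Σ(broken) − Σ(formed) = (3624) − (3084 + 2D) = +540 − 2D
Setting this equal to −140 kJ gives 2D = 680, so D = 340 kJ/mol.

D(C-Cl) ≈ 340 kJ/mol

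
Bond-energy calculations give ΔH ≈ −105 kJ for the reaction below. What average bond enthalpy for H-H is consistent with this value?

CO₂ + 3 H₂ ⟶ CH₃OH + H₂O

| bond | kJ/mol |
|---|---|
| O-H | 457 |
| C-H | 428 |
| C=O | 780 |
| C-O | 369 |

Let D be the H-H bond energy.
Σ(broken) = 2×780 + 3×D = 1560 + 3D
Σ(formed) = 3×428 + 1×369 + 3×457 = 3024
ΔH = Σ(broken) − Σ(formed) = (1560 + 3D) − (3024) = −1464 + 3D
Setting this equal to −105 kJ gives 3D = 1359, so D = 453 kJ/mol.

D(H-H) ≈ 453 kJ/mol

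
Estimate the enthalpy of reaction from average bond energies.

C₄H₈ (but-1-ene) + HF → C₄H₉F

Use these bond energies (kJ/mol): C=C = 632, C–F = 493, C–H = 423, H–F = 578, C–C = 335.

Bonds broken (reactants):
  C–C: 2 × 335 = 670
  C–H: 8 × 423 = 3384
  C=C: 1 × 632 = 632
  H–F: 1 × 578 = 578
  Σ(broken) = 5264 kJ
Bonds formed (products):
  C–C: 3 × 335 = 1005
  C–F: 1 × 493 = 493
  C–H: 9 × 423 = 3807
  Σ(formed) = 5305 kJ
ΔH = Σ(broken) − Σ(formed) = 5264 − 5305 = −41 kJ

ΔH ≈ −41 kJ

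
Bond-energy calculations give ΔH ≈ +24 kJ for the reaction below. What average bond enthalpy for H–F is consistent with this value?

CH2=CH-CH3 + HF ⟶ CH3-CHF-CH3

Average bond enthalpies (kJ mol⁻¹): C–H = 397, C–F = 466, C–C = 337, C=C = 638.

Let D be the H–F bond energy.
Σ(broken) = 1×337 + 6×397 + 1×638 + 1×D = 3357 + D
Σ(formed) = 2×337 + 1×466 + 7×397 = 3919
ΔH = Σ(broken) − Σ(formed) = (3357 + D) − (3919) = −562 + D
Setting this equal to +24 kJ gives D = 586 kJ/mol.

D(H–F) ≈ 586 kJ/mol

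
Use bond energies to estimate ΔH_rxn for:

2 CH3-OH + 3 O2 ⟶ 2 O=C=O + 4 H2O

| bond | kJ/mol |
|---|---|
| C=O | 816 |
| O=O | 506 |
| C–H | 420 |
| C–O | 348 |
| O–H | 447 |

Bonds broken (reactants):
  C–H: 6 × 420 = 2520
  C–O: 2 × 348 = 696
  O–H: 2 × 447 = 894
  O=O: 3 × 506 = 1518
  Σ(broken) = 5628 kJ
Bonds formed (products):
  C=O: 4 × 816 = 3264
  O–H: 8 × 447 = 3576
  Σ(formed) = 6840 kJ
ΔH = Σ(broken) − Σ(formed) = 5628 − 6840 = −1212 kJ

ΔH ≈ −1212 kJ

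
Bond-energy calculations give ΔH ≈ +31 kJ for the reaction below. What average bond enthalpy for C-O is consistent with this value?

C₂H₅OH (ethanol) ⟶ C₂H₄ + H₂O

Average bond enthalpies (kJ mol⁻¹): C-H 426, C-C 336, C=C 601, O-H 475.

D(C-O) ≈ 345 kJ/mol

Let D be the C-O bond energy.
Σ(broken) = 1×336 + 5×426 + 1×D + 1×475 = 2941 + D
Σ(formed) = 4×426 + 1×601 + 2×475 = 3255
ΔH = Σ(broken) − Σ(formed) = (2941 + D) − (3255) = −314 + D
Setting this equal to +31 kJ gives D = 345 kJ/mol.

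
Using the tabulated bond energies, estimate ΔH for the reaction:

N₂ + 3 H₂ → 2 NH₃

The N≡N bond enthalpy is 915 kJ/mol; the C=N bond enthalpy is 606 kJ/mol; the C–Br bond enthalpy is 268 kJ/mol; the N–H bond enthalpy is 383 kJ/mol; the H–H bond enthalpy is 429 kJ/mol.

Bonds broken (reactants):
  H–H: 3 × 429 = 1287
  N≡N: 1 × 915 = 915
  Σ(broken) = 2202 kJ
Bonds formed (products):
  N–H: 6 × 383 = 2298
  Σ(formed) = 2298 kJ
ΔH = Σ(broken) − Σ(formed) = 2202 − 2298 = −96 kJ

ΔH ≈ −96 kJ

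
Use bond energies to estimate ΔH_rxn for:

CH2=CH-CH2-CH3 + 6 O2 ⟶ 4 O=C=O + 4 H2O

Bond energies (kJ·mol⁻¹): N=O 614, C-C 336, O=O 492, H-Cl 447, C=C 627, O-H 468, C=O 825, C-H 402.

ΔH ≈ −2877 kJ

Bonds broken (reactants):
  C-C: 2 × 336 = 672
  C-H: 8 × 402 = 3216
  C=C: 1 × 627 = 627
  O=O: 6 × 492 = 2952
  Σ(broken) = 7467 kJ
Bonds formed (products):
  C=O: 8 × 825 = 6600
  O-H: 8 × 468 = 3744
  Σ(formed) = 10344 kJ
ΔH = Σ(broken) − Σ(formed) = 7467 − 10344 = −2877 kJ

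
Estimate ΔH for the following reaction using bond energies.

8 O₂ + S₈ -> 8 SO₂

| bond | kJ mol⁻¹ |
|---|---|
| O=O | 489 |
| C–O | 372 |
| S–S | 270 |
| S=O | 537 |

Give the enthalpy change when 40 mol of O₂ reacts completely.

ΔH = −12600 kJ

Bonds broken (reactants):
  O=O: 8 × 489 = 3912
  S–S: 8 × 270 = 2160
  Σ(broken) = 6072 kJ
Bonds formed (products):
  S=O: 16 × 537 = 8592
  Σ(formed) = 8592 kJ
ΔH = Σ(broken) − Σ(formed) = 6072 − 8592 = −2520 kJ
For 5× the reaction as written: 5 × (−2520) = −12600 kJ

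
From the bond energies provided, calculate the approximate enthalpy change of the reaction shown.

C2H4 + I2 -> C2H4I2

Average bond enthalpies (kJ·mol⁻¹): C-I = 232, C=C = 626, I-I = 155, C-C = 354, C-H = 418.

ΔH ≈ −37 kJ

Bonds broken (reactants):
  C-H: 4 × 418 = 1672
  C=C: 1 × 626 = 626
  I-I: 1 × 155 = 155
  Σ(broken) = 2453 kJ
Bonds formed (products):
  C-C: 1 × 354 = 354
  C-H: 4 × 418 = 1672
  C-I: 2 × 232 = 464
  Σ(formed) = 2490 kJ
ΔH = Σ(broken) − Σ(formed) = 2453 − 2490 = −37 kJ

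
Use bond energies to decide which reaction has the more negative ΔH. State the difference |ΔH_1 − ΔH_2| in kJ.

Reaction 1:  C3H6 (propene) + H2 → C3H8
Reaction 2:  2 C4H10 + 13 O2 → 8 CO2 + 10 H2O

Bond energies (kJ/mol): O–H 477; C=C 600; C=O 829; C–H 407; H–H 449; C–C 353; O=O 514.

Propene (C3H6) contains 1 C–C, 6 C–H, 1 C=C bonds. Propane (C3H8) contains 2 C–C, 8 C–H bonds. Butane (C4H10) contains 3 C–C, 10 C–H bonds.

Reaction 1:
  Bonds broken (reactants):
    C–C: 1 × 353 = 353
    C–H: 6 × 407 = 2442
    C=C: 1 × 600 = 600
    H–H: 1 × 449 = 449
    Σ(broken) = 3844 kJ
  Bonds formed (products):
    C–C: 2 × 353 = 706
    C–H: 8 × 407 = 3256
    Σ(formed) = 3962 kJ
  ΔH_1 = 3844 − 3962 = −118 kJ
Reaction 2:
  Bonds broken (reactants):
    C–C: 6 × 353 = 2118
    C–H: 20 × 407 = 8140
    O=O: 13 × 514 = 6682
    Σ(broken) = 16940 kJ
  Bonds formed (products):
    C=O: 16 × 829 = 13264
    O–H: 20 × 477 = 9540
    Σ(formed) = 22804 kJ
  ΔH_2 = 16940 − 22804 = −5864 kJ
ΔH_1 − ΔH_2 = +5746 kJ, so reaction 2 has the more negative ΔH; |ΔH_1 − ΔH_2| = 5746 kJ.

Reaction 2, by 5746 kJ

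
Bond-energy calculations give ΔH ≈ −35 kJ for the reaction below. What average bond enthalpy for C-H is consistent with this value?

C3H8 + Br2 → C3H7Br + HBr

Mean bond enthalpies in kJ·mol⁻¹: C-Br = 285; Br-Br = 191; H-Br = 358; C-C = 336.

D(C-H) ≈ 417 kJ/mol

Let D be the C-H bond energy.
Σ(broken) = 1×191 + 2×336 + 8×D = 863 + 8D
Σ(formed) = 1×285 + 2×336 + 7×D + 1×358 = 1315 + 7D
ΔH = Σ(broken) − Σ(formed) = (863 + 8D) − (1315 + 7D) = −452 + D
Setting this equal to −35 kJ gives D = 417 kJ/mol.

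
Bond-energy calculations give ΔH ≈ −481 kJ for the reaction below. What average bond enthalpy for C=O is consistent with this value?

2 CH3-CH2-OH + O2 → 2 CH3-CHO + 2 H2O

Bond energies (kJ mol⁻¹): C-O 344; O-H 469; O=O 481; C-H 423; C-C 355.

Let D be the C=O bond energy.
Σ(broken) = 2×355 + 10×423 + 2×344 + 2×469 + 1×481 = 7047
Σ(formed) = 2×355 + 8×423 + 2×D + 4×469 = 5970 + 2D
ΔH = Σ(broken) − Σ(formed) = (7047) − (5970 + 2D) = +1077 − 2D
Setting this equal to −481 kJ gives 2D = 1558, so D = 779 kJ/mol.

D(C=O) ≈ 779 kJ/mol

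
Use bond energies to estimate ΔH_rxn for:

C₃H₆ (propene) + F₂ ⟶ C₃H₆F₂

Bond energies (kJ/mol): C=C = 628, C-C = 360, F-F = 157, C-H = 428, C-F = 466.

Bonds broken (reactants):
  C-C: 1 × 360 = 360
  C-H: 6 × 428 = 2568
  C=C: 1 × 628 = 628
  F-F: 1 × 157 = 157
  Σ(broken) = 3713 kJ
Bonds formed (products):
  C-C: 2 × 360 = 720
  C-F: 2 × 466 = 932
  C-H: 6 × 428 = 2568
  Σ(formed) = 4220 kJ
ΔH = Σ(broken) − Σ(formed) = 3713 − 4220 = −507 kJ

ΔH ≈ −507 kJ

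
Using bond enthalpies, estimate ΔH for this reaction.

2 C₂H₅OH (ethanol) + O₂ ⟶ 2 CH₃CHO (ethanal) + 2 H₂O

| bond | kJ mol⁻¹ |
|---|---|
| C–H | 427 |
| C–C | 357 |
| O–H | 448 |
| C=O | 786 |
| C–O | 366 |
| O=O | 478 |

Bonds broken (reactants):
  C–C: 2 × 357 = 714
  C–H: 10 × 427 = 4270
  C–O: 2 × 366 = 732
  O–H: 2 × 448 = 896
  O=O: 1 × 478 = 478
  Σ(broken) = 7090 kJ
Bonds formed (products):
  C–C: 2 × 357 = 714
  C–H: 8 × 427 = 3416
  C=O: 2 × 786 = 1572
  O–H: 4 × 448 = 1792
  Σ(formed) = 7494 kJ
ΔH = Σ(broken) − Σ(formed) = 7090 − 7494 = −404 kJ

ΔH ≈ −404 kJ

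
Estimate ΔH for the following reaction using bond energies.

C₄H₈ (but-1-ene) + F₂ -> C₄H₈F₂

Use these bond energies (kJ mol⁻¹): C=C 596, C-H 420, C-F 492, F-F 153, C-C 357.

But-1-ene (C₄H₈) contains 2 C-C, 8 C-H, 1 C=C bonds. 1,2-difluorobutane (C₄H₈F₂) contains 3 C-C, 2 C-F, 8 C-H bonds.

ΔH ≈ −592 kJ

Bonds broken (reactants):
  C-C: 2 × 357 = 714
  C-H: 8 × 420 = 3360
  C=C: 1 × 596 = 596
  F-F: 1 × 153 = 153
  Σ(broken) = 4823 kJ
Bonds formed (products):
  C-C: 3 × 357 = 1071
  C-F: 2 × 492 = 984
  C-H: 8 × 420 = 3360
  Σ(formed) = 5415 kJ
ΔH = Σ(broken) − Σ(formed) = 4823 − 5415 = −592 kJ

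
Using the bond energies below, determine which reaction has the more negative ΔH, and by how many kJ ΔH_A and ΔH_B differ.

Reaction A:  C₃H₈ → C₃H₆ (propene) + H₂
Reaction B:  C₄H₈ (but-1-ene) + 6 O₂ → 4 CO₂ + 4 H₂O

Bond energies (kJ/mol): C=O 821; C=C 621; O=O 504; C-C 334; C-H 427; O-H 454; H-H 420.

Reaction B, by 2618 kJ

Reaction A:
  Bonds broken (reactants):
    C-C: 2 × 334 = 668
    C-H: 8 × 427 = 3416
    Σ(broken) = 4084 kJ
  Bonds formed (products):
    C-C: 1 × 334 = 334
    C-H: 6 × 427 = 2562
    C=C: 1 × 621 = 621
    H-H: 1 × 420 = 420
    Σ(formed) = 3937 kJ
  ΔH_A = 4084 − 3937 = +147 kJ
Reaction B:
  Bonds broken (reactants):
    C-C: 2 × 334 = 668
    C-H: 8 × 427 = 3416
    C=C: 1 × 621 = 621
    O=O: 6 × 504 = 3024
    Σ(broken) = 7729 kJ
  Bonds formed (products):
    C=O: 8 × 821 = 6568
    O-H: 8 × 454 = 3632
    Σ(formed) = 10200 kJ
  ΔH_B = 7729 − 10200 = −2471 kJ
ΔH_A − ΔH_B = +2618 kJ, so reaction B has the more negative ΔH; |ΔH_A − ΔH_B| = 2618 kJ.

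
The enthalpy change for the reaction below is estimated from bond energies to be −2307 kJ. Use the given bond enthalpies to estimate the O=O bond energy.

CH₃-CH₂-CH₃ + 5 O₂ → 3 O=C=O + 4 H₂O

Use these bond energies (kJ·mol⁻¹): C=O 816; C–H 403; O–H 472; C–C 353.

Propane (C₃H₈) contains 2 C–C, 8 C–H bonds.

D(O=O) ≈ 487 kJ/mol

Let D be the O=O bond energy.
Σ(broken) = 2×353 + 8×403 + 5×D = 3930 + 5D
Σ(formed) = 6×816 + 8×472 = 8672
ΔH = Σ(broken) − Σ(formed) = (3930 + 5D) − (8672) = −4742 + 5D
Setting this equal to −2307 kJ gives 5D = 2435, so D = 487 kJ/mol.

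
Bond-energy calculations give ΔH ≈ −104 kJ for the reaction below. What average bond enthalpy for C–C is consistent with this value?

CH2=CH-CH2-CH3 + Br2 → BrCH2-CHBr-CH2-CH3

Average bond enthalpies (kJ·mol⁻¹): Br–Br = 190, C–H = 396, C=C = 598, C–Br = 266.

D(C–C) ≈ 360 kJ/mol

Let D be the C–C bond energy.
Σ(broken) = 1×190 + 2×D + 8×396 + 1×598 = 3956 + 2D
Σ(formed) = 2×266 + 3×D + 8×396 = 3700 + 3D
ΔH = Σ(broken) − Σ(formed) = (3956 + 2D) − (3700 + 3D) = +256 − D
Setting this equal to −104 kJ gives D = 360 kJ/mol.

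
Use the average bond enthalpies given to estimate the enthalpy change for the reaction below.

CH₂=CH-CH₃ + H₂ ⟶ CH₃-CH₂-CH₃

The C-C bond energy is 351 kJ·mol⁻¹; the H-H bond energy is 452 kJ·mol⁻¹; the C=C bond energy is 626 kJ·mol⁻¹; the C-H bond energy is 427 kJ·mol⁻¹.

ΔH ≈ −127 kJ

Bonds broken (reactants):
  C-C: 1 × 351 = 351
  C-H: 6 × 427 = 2562
  C=C: 1 × 626 = 626
  H-H: 1 × 452 = 452
  Σ(broken) = 3991 kJ
Bonds formed (products):
  C-C: 2 × 351 = 702
  C-H: 8 × 427 = 3416
  Σ(formed) = 4118 kJ
ΔH = Σ(broken) − Σ(formed) = 3991 − 4118 = −127 kJ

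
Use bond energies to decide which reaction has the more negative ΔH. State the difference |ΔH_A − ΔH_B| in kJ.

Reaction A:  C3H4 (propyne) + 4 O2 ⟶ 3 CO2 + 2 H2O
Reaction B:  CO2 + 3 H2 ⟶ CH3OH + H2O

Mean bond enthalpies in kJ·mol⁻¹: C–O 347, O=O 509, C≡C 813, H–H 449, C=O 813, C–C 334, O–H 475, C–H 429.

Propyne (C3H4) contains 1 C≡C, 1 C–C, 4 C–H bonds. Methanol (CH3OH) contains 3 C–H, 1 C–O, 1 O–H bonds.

Reaction A:
  Bonds broken (reactants):
    C≡C: 1 × 813 = 813
    C–C: 1 × 334 = 334
    C–H: 4 × 429 = 1716
    O=O: 4 × 509 = 2036
    Σ(broken) = 4899 kJ
  Bonds formed (products):
    C=O: 6 × 813 = 4878
    O–H: 4 × 475 = 1900
    Σ(formed) = 6778 kJ
  ΔH_A = 4899 − 6778 = −1879 kJ
Reaction B:
  Bonds broken (reactants):
    C=O: 2 × 813 = 1626
    H–H: 3 × 449 = 1347
    Σ(broken) = 2973 kJ
  Bonds formed (products):
    C–H: 3 × 429 = 1287
    C–O: 1 × 347 = 347
    O–H: 3 × 475 = 1425
    Σ(formed) = 3059 kJ
  ΔH_B = 2973 − 3059 = −86 kJ
ΔH_A − ΔH_B = −1793 kJ, so reaction A has the more negative ΔH; |ΔH_A − ΔH_B| = 1793 kJ.

Reaction A, by 1793 kJ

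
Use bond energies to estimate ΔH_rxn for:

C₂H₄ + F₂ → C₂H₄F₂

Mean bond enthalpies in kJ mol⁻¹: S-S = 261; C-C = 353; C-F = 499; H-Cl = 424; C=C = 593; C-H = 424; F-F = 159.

ΔH ≈ −599 kJ

Bonds broken (reactants):
  C-H: 4 × 424 = 1696
  C=C: 1 × 593 = 593
  F-F: 1 × 159 = 159
  Σ(broken) = 2448 kJ
Bonds formed (products):
  C-C: 1 × 353 = 353
  C-F: 2 × 499 = 998
  C-H: 4 × 424 = 1696
  Σ(formed) = 3047 kJ
ΔH = Σ(broken) − Σ(formed) = 2448 − 3047 = −599 kJ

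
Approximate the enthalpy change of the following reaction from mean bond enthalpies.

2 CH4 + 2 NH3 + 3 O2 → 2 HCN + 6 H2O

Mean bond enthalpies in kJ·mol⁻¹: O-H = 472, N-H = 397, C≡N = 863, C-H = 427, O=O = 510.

ΔH ≈ −916 kJ

Bonds broken (reactants):
  C-H: 8 × 427 = 3416
  N-H: 6 × 397 = 2382
  O=O: 3 × 510 = 1530
  Σ(broken) = 7328 kJ
Bonds formed (products):
  C≡N: 2 × 863 = 1726
  C-H: 2 × 427 = 854
  O-H: 12 × 472 = 5664
  Σ(formed) = 8244 kJ
ΔH = Σ(broken) − Σ(formed) = 7328 − 8244 = −916 kJ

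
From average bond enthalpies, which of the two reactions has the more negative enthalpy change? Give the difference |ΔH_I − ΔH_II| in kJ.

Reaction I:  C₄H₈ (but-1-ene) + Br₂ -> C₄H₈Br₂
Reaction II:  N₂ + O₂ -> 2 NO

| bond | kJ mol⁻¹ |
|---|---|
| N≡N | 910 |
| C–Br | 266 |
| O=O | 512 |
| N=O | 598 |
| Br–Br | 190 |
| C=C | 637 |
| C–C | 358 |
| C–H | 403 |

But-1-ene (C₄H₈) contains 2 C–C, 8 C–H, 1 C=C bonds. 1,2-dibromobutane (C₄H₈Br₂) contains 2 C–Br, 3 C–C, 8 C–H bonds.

Reaction I:
  Bonds broken (reactants):
    Br–Br: 1 × 190 = 190
    C–C: 2 × 358 = 716
    C–H: 8 × 403 = 3224
    C=C: 1 × 637 = 637
    Σ(broken) = 4767 kJ
  Bonds formed (products):
    C–Br: 2 × 266 = 532
    C–C: 3 × 358 = 1074
    C–H: 8 × 403 = 3224
    Σ(formed) = 4830 kJ
  ΔH_I = 4767 − 4830 = −63 kJ
Reaction II:
  Bonds broken (reactants):
    N≡N: 1 × 910 = 910
    O=O: 1 × 512 = 512
    Σ(broken) = 1422 kJ
  Bonds formed (products):
    N=O: 2 × 598 = 1196
    Σ(formed) = 1196 kJ
  ΔH_II = 1422 − 1196 = +226 kJ
ΔH_I − ΔH_II = −289 kJ, so reaction I has the more negative ΔH; |ΔH_I − ΔH_II| = 289 kJ.

Reaction I, by 289 kJ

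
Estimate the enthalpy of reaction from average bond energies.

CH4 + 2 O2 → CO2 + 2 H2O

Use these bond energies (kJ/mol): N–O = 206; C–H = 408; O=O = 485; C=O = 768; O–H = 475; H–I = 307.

Bonds broken (reactants):
  C–H: 4 × 408 = 1632
  O=O: 2 × 485 = 970
  Σ(broken) = 2602 kJ
Bonds formed (products):
  C=O: 2 × 768 = 1536
  O–H: 4 × 475 = 1900
  Σ(formed) = 3436 kJ
ΔH = Σ(broken) − Σ(formed) = 2602 − 3436 = −834 kJ

ΔH ≈ −834 kJ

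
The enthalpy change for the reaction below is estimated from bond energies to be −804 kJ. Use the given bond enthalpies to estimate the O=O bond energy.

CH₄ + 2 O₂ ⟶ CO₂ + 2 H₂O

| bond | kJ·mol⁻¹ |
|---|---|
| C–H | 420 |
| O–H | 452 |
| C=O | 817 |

Let D be the O=O bond energy.
Σ(broken) = 4×420 + 2×D = 1680 + 2D
Σ(formed) = 2×817 + 4×452 = 3442
ΔH = Σ(broken) − Σ(formed) = (1680 + 2D) − (3442) = −1762 + 2D
Setting this equal to −804 kJ gives 2D = 958, so D = 479 kJ/mol.

D(O=O) ≈ 479 kJ/mol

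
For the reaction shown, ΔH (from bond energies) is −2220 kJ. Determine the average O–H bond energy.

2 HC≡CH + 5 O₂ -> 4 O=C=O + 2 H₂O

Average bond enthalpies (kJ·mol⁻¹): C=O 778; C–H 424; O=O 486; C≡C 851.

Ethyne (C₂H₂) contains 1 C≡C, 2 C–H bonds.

D(O–H) ≈ 456 kJ/mol

Let D be the O–H bond energy.
Σ(broken) = 2×851 + 4×424 + 5×486 = 5828
Σ(formed) = 8×778 + 4×D = 6224 + 4D
ΔH = Σ(broken) − Σ(formed) = (5828) − (6224 + 4D) = −396 − 4D
Setting this equal to −2220 kJ gives 4D = 1824, so D = 456 kJ/mol.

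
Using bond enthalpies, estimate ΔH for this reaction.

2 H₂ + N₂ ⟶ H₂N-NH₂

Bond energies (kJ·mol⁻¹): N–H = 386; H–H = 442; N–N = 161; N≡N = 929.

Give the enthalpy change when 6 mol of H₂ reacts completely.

Bonds broken (reactants):
  H–H: 2 × 442 = 884
  N≡N: 1 × 929 = 929
  Σ(broken) = 1813 kJ
Bonds formed (products):
  N–H: 4 × 386 = 1544
  N–N: 1 × 161 = 161
  Σ(formed) = 1705 kJ
ΔH = Σ(broken) − Σ(formed) = 1813 − 1705 = +108 kJ
For 3× the reaction as written: 3 × (+108) = +324 kJ

ΔH = +324 kJ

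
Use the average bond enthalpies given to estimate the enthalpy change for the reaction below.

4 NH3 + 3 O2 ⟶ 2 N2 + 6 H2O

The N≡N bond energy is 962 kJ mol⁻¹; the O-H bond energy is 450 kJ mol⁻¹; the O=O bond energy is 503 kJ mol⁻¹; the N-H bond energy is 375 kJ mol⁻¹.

Bonds broken (reactants):
  N-H: 12 × 375 = 4500
  O=O: 3 × 503 = 1509
  Σ(broken) = 6009 kJ
Bonds formed (products):
  N≡N: 2 × 962 = 1924
  O-H: 12 × 450 = 5400
  Σ(formed) = 7324 kJ
ΔH = Σ(broken) − Σ(formed) = 6009 − 7324 = −1315 kJ

ΔH ≈ −1315 kJ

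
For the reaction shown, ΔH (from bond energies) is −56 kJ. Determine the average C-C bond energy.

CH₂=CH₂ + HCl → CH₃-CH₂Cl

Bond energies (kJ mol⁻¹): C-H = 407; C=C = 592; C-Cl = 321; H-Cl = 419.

D(C-C) ≈ 339 kJ/mol

Let D be the C-C bond energy.
Σ(broken) = 4×407 + 1×592 + 1×419 = 2639
Σ(formed) = 1×D + 1×321 + 5×407 = 2356 + D
ΔH = Σ(broken) − Σ(formed) = (2639) − (2356 + D) = +283 − D
Setting this equal to −56 kJ gives D = 339 kJ/mol.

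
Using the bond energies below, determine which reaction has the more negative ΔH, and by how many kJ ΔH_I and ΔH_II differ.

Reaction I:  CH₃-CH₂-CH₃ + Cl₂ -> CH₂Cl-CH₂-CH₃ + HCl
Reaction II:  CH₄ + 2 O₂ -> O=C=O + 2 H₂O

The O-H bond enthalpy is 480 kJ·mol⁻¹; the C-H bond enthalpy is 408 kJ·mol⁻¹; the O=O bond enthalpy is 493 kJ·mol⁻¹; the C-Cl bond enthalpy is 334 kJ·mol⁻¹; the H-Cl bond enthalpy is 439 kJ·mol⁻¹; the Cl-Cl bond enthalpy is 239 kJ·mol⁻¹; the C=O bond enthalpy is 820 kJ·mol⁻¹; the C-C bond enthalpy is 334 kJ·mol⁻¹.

Reaction I:
  Bonds broken (reactants):
    C-C: 2 × 334 = 668
    C-H: 8 × 408 = 3264
    Cl-Cl: 1 × 239 = 239
    Σ(broken) = 4171 kJ
  Bonds formed (products):
    C-C: 2 × 334 = 668
    C-Cl: 1 × 334 = 334
    C-H: 7 × 408 = 2856
    H-Cl: 1 × 439 = 439
    Σ(formed) = 4297 kJ
  ΔH_I = 4171 − 4297 = −126 kJ
Reaction II:
  Bonds broken (reactants):
    C-H: 4 × 408 = 1632
    O=O: 2 × 493 = 986
    Σ(broken) = 2618 kJ
  Bonds formed (products):
    C=O: 2 × 820 = 1640
    O-H: 4 × 480 = 1920
    Σ(formed) = 3560 kJ
  ΔH_II = 2618 − 3560 = −942 kJ
ΔH_I − ΔH_II = +816 kJ, so reaction II has the more negative ΔH; |ΔH_I − ΔH_II| = 816 kJ.

Reaction II, by 816 kJ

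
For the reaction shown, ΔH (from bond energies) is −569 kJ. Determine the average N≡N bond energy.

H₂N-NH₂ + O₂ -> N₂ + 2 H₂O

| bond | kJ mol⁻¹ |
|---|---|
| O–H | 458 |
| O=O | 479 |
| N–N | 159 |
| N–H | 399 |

D(N≡N) ≈ 971 kJ/mol

Let D be the N≡N bond energy.
Σ(broken) = 4×399 + 1×159 + 1×479 = 2234
Σ(formed) = 1×D + 4×458 = 1832 + D
ΔH = Σ(broken) − Σ(formed) = (2234) − (1832 + D) = +402 − D
Setting this equal to −569 kJ gives D = 971 kJ/mol.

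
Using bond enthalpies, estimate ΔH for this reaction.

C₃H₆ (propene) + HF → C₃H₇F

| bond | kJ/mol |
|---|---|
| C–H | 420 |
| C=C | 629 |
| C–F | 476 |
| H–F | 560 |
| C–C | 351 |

Bonds broken (reactants):
  C–C: 1 × 351 = 351
  C–H: 6 × 420 = 2520
  C=C: 1 × 629 = 629
  H–F: 1 × 560 = 560
  Σ(broken) = 4060 kJ
Bonds formed (products):
  C–C: 2 × 351 = 702
  C–F: 1 × 476 = 476
  C–H: 7 × 420 = 2940
  Σ(formed) = 4118 kJ
ΔH = Σ(broken) − Σ(formed) = 4060 − 4118 = −58 kJ

ΔH ≈ −58 kJ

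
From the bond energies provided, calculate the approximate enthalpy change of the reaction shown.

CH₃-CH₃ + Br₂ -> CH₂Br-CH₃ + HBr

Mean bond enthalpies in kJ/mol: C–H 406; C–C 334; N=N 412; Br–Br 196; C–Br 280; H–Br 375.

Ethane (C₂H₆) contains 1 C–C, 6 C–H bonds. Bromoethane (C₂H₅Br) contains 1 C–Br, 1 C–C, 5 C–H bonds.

Bonds broken (reactants):
  Br–Br: 1 × 196 = 196
  C–C: 1 × 334 = 334
  C–H: 6 × 406 = 2436
  Σ(broken) = 2966 kJ
Bonds formed (products):
  C–Br: 1 × 280 = 280
  C–C: 1 × 334 = 334
  C–H: 5 × 406 = 2030
  H–Br: 1 × 375 = 375
  Σ(formed) = 3019 kJ
ΔH = Σ(broken) − Σ(formed) = 2966 − 3019 = −53 kJ

ΔH ≈ −53 kJ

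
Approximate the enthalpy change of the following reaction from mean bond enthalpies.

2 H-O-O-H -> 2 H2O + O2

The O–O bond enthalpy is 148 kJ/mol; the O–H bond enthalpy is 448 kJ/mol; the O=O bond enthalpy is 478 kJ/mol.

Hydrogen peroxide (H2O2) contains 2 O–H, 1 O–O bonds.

Bonds broken (reactants):
  O–H: 4 × 448 = 1792
  O–O: 2 × 148 = 296
  Σ(broken) = 2088 kJ
Bonds formed (products):
  O–H: 4 × 448 = 1792
  O=O: 1 × 478 = 478
  Σ(formed) = 2270 kJ
ΔH = Σ(broken) − Σ(formed) = 2088 − 2270 = −182 kJ

ΔH ≈ −182 kJ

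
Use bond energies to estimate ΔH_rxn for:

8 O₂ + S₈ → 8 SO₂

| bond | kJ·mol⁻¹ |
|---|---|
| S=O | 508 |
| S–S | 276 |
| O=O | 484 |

Bonds broken (reactants):
  O=O: 8 × 484 = 3872
  S–S: 8 × 276 = 2208
  Σ(broken) = 6080 kJ
Bonds formed (products):
  S=O: 16 × 508 = 8128
  Σ(formed) = 8128 kJ
ΔH = Σ(broken) − Σ(formed) = 6080 − 8128 = −2048 kJ

ΔH ≈ −2048 kJ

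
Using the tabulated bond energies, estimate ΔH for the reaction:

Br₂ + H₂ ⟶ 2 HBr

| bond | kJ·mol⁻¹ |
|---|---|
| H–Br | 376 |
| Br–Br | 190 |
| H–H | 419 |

Bonds broken (reactants):
  Br–Br: 1 × 190 = 190
  H–H: 1 × 419 = 419
  Σ(broken) = 609 kJ
Bonds formed (products):
  H–Br: 2 × 376 = 752
  Σ(formed) = 752 kJ
ΔH = Σ(broken) − Σ(formed) = 609 − 752 = −143 kJ

ΔH ≈ −143 kJ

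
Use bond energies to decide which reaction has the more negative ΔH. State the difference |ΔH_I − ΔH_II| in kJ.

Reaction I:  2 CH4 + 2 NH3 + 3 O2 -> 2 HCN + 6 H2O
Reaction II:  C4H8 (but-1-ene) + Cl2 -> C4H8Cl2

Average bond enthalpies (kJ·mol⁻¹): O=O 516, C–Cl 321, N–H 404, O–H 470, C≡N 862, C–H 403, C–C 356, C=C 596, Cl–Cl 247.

Reaction I:
  Bonds broken (reactants):
    C–H: 8 × 403 = 3224
    N–H: 6 × 404 = 2424
    O=O: 3 × 516 = 1548
    Σ(broken) = 7196 kJ
  Bonds formed (products):
    C≡N: 2 × 862 = 1724
    C–H: 2 × 403 = 806
    O–H: 12 × 470 = 5640
    Σ(formed) = 8170 kJ
  ΔH_I = 7196 − 8170 = −974 kJ
Reaction II:
  Bonds broken (reactants):
    C–C: 2 × 356 = 712
    C–H: 8 × 403 = 3224
    C=C: 1 × 596 = 596
    Cl–Cl: 1 × 247 = 247
    Σ(broken) = 4779 kJ
  Bonds formed (products):
    C–C: 3 × 356 = 1068
    C–Cl: 2 × 321 = 642
    C–H: 8 × 403 = 3224
    Σ(formed) = 4934 kJ
  ΔH_II = 4779 − 4934 = −155 kJ
ΔH_I − ΔH_II = −819 kJ, so reaction I has the more negative ΔH; |ΔH_I − ΔH_II| = 819 kJ.

Reaction I, by 819 kJ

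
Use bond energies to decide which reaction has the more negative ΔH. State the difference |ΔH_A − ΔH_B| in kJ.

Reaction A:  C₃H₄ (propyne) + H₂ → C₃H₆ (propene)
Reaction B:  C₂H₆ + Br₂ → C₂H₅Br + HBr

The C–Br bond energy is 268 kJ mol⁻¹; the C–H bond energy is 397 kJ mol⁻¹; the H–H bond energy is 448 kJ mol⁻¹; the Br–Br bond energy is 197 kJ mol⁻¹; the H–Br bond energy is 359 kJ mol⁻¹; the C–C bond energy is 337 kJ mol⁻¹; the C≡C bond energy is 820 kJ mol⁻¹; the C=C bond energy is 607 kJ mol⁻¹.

Reaction A, by 100 kJ

Reaction A:
  Bonds broken (reactants):
    C≡C: 1 × 820 = 820
    C–C: 1 × 337 = 337
    C–H: 4 × 397 = 1588
    H–H: 1 × 448 = 448
    Σ(broken) = 3193 kJ
  Bonds formed (products):
    C–C: 1 × 337 = 337
    C–H: 6 × 397 = 2382
    C=C: 1 × 607 = 607
    Σ(formed) = 3326 kJ
  ΔH_A = 3193 − 3326 = −133 kJ
Reaction B:
  Bonds broken (reactants):
    Br–Br: 1 × 197 = 197
    C–C: 1 × 337 = 337
    C–H: 6 × 397 = 2382
    Σ(broken) = 2916 kJ
  Bonds formed (products):
    C–Br: 1 × 268 = 268
    C–C: 1 × 337 = 337
    C–H: 5 × 397 = 1985
    H–Br: 1 × 359 = 359
    Σ(formed) = 2949 kJ
  ΔH_B = 2916 − 2949 = −33 kJ
ΔH_A − ΔH_B = −100 kJ, so reaction A has the more negative ΔH; |ΔH_A − ΔH_B| = 100 kJ.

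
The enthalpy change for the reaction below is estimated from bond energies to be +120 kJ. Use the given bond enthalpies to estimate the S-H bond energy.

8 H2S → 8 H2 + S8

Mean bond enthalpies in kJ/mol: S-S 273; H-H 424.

Let D be the S-H bond energy.
Σ(broken) = 16×D = 16D
Σ(formed) = 8×424 + 8×273 = 5576
ΔH = Σ(broken) − Σ(formed) = (16D) − (5576) = −5576 + 16D
Setting this equal to +120 kJ gives 16D = 5696, so D = 356 kJ/mol.

D(S-H) ≈ 356 kJ/mol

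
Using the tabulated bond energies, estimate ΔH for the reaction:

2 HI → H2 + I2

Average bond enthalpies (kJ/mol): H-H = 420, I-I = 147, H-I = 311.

Bonds broken (reactants):
  H-I: 2 × 311 = 622
  Σ(broken) = 622 kJ
Bonds formed (products):
  H-H: 1 × 420 = 420
  I-I: 1 × 147 = 147
  Σ(formed) = 567 kJ
ΔH = Σ(broken) − Σ(formed) = 622 − 567 = +55 kJ

ΔH ≈ +55 kJ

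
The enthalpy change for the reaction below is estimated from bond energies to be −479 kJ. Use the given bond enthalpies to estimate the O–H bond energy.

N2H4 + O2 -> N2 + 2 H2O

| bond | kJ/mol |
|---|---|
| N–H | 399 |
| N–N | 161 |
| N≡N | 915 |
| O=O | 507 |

Let D be the O–H bond energy.
Σ(broken) = 4×399 + 1×161 + 1×507 = 2264
Σ(formed) = 1×915 + 4×D = 915 + 4D
ΔH = Σ(broken) − Σ(formed) = (2264) − (915 + 4D) = +1349 − 4D
Setting this equal to −479 kJ gives 4D = 1828, so D = 457 kJ/mol.

D(O–H) ≈ 457 kJ/mol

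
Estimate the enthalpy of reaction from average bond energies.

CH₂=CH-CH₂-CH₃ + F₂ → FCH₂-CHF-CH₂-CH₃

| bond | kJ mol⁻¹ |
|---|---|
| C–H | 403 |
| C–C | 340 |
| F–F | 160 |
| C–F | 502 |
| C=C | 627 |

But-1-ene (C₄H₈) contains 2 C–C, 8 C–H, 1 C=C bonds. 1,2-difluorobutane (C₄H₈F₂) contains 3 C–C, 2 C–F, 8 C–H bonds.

Bonds broken (reactants):
  C–C: 2 × 340 = 680
  C–H: 8 × 403 = 3224
  C=C: 1 × 627 = 627
  F–F: 1 × 160 = 160
  Σ(broken) = 4691 kJ
Bonds formed (products):
  C–C: 3 × 340 = 1020
  C–F: 2 × 502 = 1004
  C–H: 8 × 403 = 3224
  Σ(formed) = 5248 kJ
ΔH = Σ(broken) − Σ(formed) = 4691 − 5248 = −557 kJ

ΔH ≈ −557 kJ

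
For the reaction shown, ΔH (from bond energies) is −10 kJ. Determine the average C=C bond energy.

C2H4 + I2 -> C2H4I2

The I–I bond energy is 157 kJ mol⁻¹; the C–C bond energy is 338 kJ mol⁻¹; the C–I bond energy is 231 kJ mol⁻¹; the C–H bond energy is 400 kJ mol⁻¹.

D(C=C) ≈ 633 kJ/mol

Let D be the C=C bond energy.
Σ(broken) = 4×400 + 1×D + 1×157 = 1757 + D
Σ(formed) = 1×338 + 4×400 + 2×231 = 2400
ΔH = Σ(broken) − Σ(formed) = (1757 + D) − (2400) = −643 + D
Setting this equal to −10 kJ gives D = 633 kJ/mol.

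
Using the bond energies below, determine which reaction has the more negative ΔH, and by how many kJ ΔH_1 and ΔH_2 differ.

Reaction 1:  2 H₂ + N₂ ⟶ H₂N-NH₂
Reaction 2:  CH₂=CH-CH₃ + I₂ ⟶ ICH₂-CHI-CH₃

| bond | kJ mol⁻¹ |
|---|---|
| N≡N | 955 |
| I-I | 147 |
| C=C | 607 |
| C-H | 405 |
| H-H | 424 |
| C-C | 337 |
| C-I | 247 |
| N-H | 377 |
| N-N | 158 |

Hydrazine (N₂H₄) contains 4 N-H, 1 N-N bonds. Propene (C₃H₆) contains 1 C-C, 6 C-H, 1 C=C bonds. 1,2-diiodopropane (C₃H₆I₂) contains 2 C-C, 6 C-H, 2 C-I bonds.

Reaction 2, by 214 kJ

Reaction 1:
  Bonds broken (reactants):
    H-H: 2 × 424 = 848
    N≡N: 1 × 955 = 955
    Σ(broken) = 1803 kJ
  Bonds formed (products):
    N-H: 4 × 377 = 1508
    N-N: 1 × 158 = 158
    Σ(formed) = 1666 kJ
  ΔH_1 = 1803 − 1666 = +137 kJ
Reaction 2:
  Bonds broken (reactants):
    C-C: 1 × 337 = 337
    C-H: 6 × 405 = 2430
    C=C: 1 × 607 = 607
    I-I: 1 × 147 = 147
    Σ(broken) = 3521 kJ
  Bonds formed (products):
    C-C: 2 × 337 = 674
    C-H: 6 × 405 = 2430
    C-I: 2 × 247 = 494
    Σ(formed) = 3598 kJ
  ΔH_2 = 3521 − 3598 = −77 kJ
ΔH_1 − ΔH_2 = +214 kJ, so reaction 2 has the more negative ΔH; |ΔH_1 − ΔH_2| = 214 kJ.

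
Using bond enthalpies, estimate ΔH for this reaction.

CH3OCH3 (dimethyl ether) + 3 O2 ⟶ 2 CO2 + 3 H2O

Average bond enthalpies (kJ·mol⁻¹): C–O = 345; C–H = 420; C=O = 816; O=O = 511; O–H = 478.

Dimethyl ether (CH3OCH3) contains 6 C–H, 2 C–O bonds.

Bonds broken (reactants):
  C–H: 6 × 420 = 2520
  C–O: 2 × 345 = 690
  O=O: 3 × 511 = 1533
  Σ(broken) = 4743 kJ
Bonds formed (products):
  C=O: 4 × 816 = 3264
  O–H: 6 × 478 = 2868
  Σ(formed) = 6132 kJ
ΔH = Σ(broken) − Σ(formed) = 4743 − 6132 = −1389 kJ

ΔH ≈ −1389 kJ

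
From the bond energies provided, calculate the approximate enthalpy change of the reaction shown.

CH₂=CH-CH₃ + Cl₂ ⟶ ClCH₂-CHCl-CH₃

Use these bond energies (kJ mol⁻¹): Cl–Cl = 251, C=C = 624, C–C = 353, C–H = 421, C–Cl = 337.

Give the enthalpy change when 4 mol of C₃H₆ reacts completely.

ΔH = −608 kJ

Bonds broken (reactants):
  C–C: 1 × 353 = 353
  C–H: 6 × 421 = 2526
  C=C: 1 × 624 = 624
  Cl–Cl: 1 × 251 = 251
  Σ(broken) = 3754 kJ
Bonds formed (products):
  C–C: 2 × 353 = 706
  C–Cl: 2 × 337 = 674
  C–H: 6 × 421 = 2526
  Σ(formed) = 3906 kJ
ΔH = Σ(broken) − Σ(formed) = 3754 − 3906 = −152 kJ
For 4× the reaction as written: 4 × (−152) = −608 kJ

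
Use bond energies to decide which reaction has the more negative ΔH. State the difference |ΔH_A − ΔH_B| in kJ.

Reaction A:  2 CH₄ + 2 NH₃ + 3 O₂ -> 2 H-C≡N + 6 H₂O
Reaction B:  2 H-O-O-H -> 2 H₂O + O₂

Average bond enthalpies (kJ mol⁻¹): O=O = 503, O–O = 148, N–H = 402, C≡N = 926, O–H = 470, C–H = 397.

Reaction A:
  Bonds broken (reactants):
    C–H: 8 × 397 = 3176
    N–H: 6 × 402 = 2412
    O=O: 3 × 503 = 1509
    Σ(broken) = 7097 kJ
  Bonds formed (products):
    C≡N: 2 × 926 = 1852
    C–H: 2 × 397 = 794
    O–H: 12 × 470 = 5640
    Σ(formed) = 8286 kJ
  ΔH_A = 7097 − 8286 = −1189 kJ
Reaction B:
  Bonds broken (reactants):
    O–H: 4 × 470 = 1880
    O–O: 2 × 148 = 296
    Σ(broken) = 2176 kJ
  Bonds formed (products):
    O–H: 4 × 470 = 1880
    O=O: 1 × 503 = 503
    Σ(formed) = 2383 kJ
  ΔH_B = 2176 − 2383 = −207 kJ
ΔH_A − ΔH_B = −982 kJ, so reaction A has the more negative ΔH; |ΔH_A − ΔH_B| = 982 kJ.

Reaction A, by 982 kJ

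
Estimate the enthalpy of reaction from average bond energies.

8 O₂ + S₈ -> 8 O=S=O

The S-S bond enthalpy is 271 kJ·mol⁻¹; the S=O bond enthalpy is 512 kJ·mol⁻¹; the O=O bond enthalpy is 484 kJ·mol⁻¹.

Bonds broken (reactants):
  O=O: 8 × 484 = 3872
  S-S: 8 × 271 = 2168
  Σ(broken) = 6040 kJ
Bonds formed (products):
  S=O: 16 × 512 = 8192
  Σ(formed) = 8192 kJ
ΔH = Σ(broken) − Σ(formed) = 6040 − 8192 = −2152 kJ

ΔH ≈ −2152 kJ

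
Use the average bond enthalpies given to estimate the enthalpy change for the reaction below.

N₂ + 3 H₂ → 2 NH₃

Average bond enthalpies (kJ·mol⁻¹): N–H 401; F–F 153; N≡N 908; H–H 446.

ΔH ≈ −160 kJ

Bonds broken (reactants):
  H–H: 3 × 446 = 1338
  N≡N: 1 × 908 = 908
  Σ(broken) = 2246 kJ
Bonds formed (products):
  N–H: 6 × 401 = 2406
  Σ(formed) = 2406 kJ
ΔH = Σ(broken) − Σ(formed) = 2246 − 2406 = −160 kJ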